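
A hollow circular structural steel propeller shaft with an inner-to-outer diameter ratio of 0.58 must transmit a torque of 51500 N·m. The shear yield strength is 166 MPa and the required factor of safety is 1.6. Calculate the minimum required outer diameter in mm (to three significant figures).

τ_allow = 166/1.6 = 103.8 MPa.
For a hollow shaft τ = 16T/[πd_o³(1−k⁴)] with k = 0.58, so 1−k⁴ = 0.8868.
d_o³ = 16T/[π τ_allow (1−k⁴)] = 16×5.1500×10^7/(π×103.8×0.8868) = 2.851×10^6 mm³.
d_o = 141.8 mm.

d_o = 142 mm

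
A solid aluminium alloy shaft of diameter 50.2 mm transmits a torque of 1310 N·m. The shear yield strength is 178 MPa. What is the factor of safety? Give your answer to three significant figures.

n = 3.38

τ = 16T/(πd³) = 16×1310000/(π×50.2³) = 52.74 MPa.
n = τ_limit/τ = 178/52.74 = 3.375.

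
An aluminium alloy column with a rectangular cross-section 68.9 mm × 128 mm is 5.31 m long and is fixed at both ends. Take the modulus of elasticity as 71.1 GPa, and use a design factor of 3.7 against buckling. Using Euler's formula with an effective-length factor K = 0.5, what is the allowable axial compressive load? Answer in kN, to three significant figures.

P_allow = 93.9 kN

Buckling occurs about the weak axis: I_min = h·b³/12 = 128×68.9³/12 = 3.489×10^6 mm⁴ (b = 68.9 mm is the smaller dimension).
Effective length L_e = KL = 0.5×5.31 m = 2655 mm.
Euler critical load P_cr = π²EI/L_e² = π²×71100×3.489×10^6/2655² = 347300 N.
P_allow = P_cr/n = 347300/3.7 = 93870 N.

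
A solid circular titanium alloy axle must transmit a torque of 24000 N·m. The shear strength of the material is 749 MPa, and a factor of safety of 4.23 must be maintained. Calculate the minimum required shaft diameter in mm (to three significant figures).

d = 88.4 mm

Allowable shear stress τ_allow = 749/4.23 = 177.1 MPa.
For a solid shaft τ = 16T/(πd³), so d³ = 16T/(π τ_allow) = 16×2.4000×10^7/(π×177.1) = 690300 mm³.
d = (690300)^(1/3) = 88.38 mm.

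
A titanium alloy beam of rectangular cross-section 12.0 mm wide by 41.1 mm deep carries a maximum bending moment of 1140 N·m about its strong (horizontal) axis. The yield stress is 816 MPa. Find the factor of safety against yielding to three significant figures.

Section modulus S = bh²/6 = 12.0×41.1²/6 = 3378 mm³.
σ = M/S = 1140000/3378 = 337.4 MPa.
n = 816/337.4 = 2.418.

n = 2.42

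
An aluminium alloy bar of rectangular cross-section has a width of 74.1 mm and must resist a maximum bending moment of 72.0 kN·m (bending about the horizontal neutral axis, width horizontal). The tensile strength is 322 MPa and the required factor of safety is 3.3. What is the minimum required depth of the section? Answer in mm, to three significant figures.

h = 244 mm

σ_allow = 322/3.3 = 97.58 MPa.
For a rectangular section σ = 6M/(bh²), so h² = 6M/(b σ_allow) = 6×7.2000×10^7/(74.1×97.58) = 59750 mm².
h = 244.4 mm.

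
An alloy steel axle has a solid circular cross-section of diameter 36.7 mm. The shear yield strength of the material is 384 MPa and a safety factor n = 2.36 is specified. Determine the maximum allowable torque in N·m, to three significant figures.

T_allow = 1580 N·m

τ_allow = 384/2.36 = 162.7 MPa.
For a solid shaft T_allow = τ_allow·πd³/16; πd³/16 = π×36.7³/16 = 9706 mm³.
T_allow = 162.7×9706 = 1.579×10^6 N·mm = 1579 N·m.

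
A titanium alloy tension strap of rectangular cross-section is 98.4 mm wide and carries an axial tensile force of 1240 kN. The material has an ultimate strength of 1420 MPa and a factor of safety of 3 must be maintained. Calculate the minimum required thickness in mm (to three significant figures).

σ_allow = 1420/3 = 473.3 MPa.
Required area A = F/σ_allow = 1240000/473.3 = 2620 mm².
t = A/w = 2620/98.4 = 26.62 mm.

t = 26.6 mm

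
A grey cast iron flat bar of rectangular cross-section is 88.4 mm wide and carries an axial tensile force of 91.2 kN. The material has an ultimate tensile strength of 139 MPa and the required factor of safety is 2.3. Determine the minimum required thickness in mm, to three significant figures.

t = 17.1 mm

σ_allow = 139/2.3 = 60.43 MPa.
Required area A = F/σ_allow = 91200/60.43 = 1509 mm².
t = A/w = 1509/88.4 = 17.07 mm.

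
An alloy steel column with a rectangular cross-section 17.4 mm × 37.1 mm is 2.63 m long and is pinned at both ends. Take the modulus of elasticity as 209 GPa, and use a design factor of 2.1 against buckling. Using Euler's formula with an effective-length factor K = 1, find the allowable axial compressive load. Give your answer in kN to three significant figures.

P_allow = 2.31 kN

Buckling occurs about the weak axis: I_min = h·b³/12 = 37.1×17.4³/12 = 16290 mm⁴ (b = 17.4 mm is the smaller dimension).
Effective length L_e = KL = 1×2.63 m = 2630 mm.
Euler critical load P_cr = π²EI/L_e² = π²×209000×16290/2630² = 4857 N.
P_allow = P_cr/n = 4857/2.1 = 2313 N.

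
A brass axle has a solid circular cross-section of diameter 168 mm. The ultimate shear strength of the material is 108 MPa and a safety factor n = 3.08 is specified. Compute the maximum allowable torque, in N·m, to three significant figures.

τ_allow = 108/3.08 = 35.06 MPa.
For a solid shaft T_allow = τ_allow·πd³/16; πd³/16 = π×168³/16 = 931000 mm³.
T_allow = 35.06×931000 = 3.265×10^7 N·mm = 32650 N·m.

T_allow = 32600 N·m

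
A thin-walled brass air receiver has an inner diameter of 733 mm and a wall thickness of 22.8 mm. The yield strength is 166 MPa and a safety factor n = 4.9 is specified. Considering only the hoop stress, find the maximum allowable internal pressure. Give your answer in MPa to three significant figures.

σ_allow = 166/4.9 = 33.88 MPa.
σ_h = pD/(2t) → p_allow = 2σ_allow t/D = 2×33.88×22.8/733 = 2.108 MPa.

p_allow = 2.11 MPa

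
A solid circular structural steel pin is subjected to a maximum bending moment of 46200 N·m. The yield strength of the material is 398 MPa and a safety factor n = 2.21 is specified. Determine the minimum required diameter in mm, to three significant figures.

σ_allow = 398/2.21 = 180.1 MPa.
For a solid circular section σ = 32M/(πd³), so d³ = 32M/(π σ_allow) = 32×4.6200×10^7/(π×180.1) = 2.613×10^6 mm³.
d = 137.7 mm.

d = 138 mm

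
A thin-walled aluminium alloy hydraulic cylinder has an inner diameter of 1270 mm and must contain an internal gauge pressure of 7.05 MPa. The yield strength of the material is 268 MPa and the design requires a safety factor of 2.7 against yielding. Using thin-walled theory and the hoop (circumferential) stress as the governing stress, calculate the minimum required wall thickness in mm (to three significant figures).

σ_allow = 268/2.7 = 99.26 MPa.
Hoop stress σ_h = pD/(2t), so t = pD/(2σ_allow) = 7.05×1270/(2×99.26) = 45.10 mm.

t = 45.1 mm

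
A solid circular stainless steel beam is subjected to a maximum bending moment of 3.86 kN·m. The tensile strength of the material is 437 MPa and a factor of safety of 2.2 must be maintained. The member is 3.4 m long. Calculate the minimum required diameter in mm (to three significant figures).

σ_allow = 437/2.2 = 198.6 MPa.
For a solid circular section σ = 32M/(πd³), so d³ = 32M/(π σ_allow) = 32×3860000/(π×198.6) = 197900 mm³.
d = 58.28 mm.

d = 58.3 mm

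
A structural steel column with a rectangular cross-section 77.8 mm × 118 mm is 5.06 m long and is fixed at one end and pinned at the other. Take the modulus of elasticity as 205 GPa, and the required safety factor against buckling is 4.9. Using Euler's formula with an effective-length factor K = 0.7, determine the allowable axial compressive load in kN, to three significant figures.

P_allow = 152 kN

Buckling occurs about the weak axis: I_min = h·b³/12 = 118×77.8³/12 = 4.631×10^6 mm⁴ (b = 77.8 mm is the smaller dimension).
Effective length L_e = KL = 0.7×5.06 m = 3542 mm.
Euler critical load P_cr = π²EI/L_e² = π²×205000×4.631×10^6/3542² = 746800 N.
P_allow = P_cr/n = 746800/4.9 = 152400 N.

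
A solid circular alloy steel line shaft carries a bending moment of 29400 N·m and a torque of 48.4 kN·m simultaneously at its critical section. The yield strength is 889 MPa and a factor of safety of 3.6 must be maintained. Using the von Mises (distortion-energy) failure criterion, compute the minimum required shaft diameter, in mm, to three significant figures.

σ_allow = σ_y/n = 889/3.6 = 246.9 MPa.
For a solid shaft σ_b = 32M/(πd³) and τ = 16T/(πd³), so the von Mises stress is σ' = (16/πd³)·√(4M²+3T²).
√(4M²+3T²) = √(4×(2.940×10^7)² + 3×(4.840×10^7)²) = 1.024×10^8 N·mm.
d³ = 16×1.024×10^8/(π×246.9) = 2.112×10^6 mm³.
d = 128.3 mm.

d = 128 mm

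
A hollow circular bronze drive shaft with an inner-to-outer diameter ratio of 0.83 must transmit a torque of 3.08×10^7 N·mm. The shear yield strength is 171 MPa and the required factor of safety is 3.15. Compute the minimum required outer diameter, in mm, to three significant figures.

τ_allow = 171/3.15 = 54.29 MPa.
For a hollow shaft τ = 16T/[πd_o³(1−k⁴)] with k = 0.83, so 1−k⁴ = 0.5254.
d_o³ = 16T/[π τ_allow (1−k⁴)] = 16×3.0800×10^7/(π×54.29×0.5254) = 5.500×10^6 mm³.
d_o = 176.5 mm.

d_o = 177 mm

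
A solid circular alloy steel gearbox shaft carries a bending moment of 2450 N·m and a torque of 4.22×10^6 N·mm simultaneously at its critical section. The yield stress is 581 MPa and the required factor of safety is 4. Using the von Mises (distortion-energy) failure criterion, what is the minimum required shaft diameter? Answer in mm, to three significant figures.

d = 67.6 mm

σ_allow = σ_y/n = 581/4 = 145.2 MPa.
For a solid shaft σ_b = 32M/(πd³) and τ = 16T/(πd³), so the von Mises stress is σ' = (16/πd³)·√(4M²+3T²).
√(4M²+3T²) = √(4×(2.450×10^6)² + 3×(4.220×10^6)²) = 8.800×10^6 N·mm.
d³ = 16×8.800×10^6/(π×145.2) = 308500 mm³.
d = 67.57 mm.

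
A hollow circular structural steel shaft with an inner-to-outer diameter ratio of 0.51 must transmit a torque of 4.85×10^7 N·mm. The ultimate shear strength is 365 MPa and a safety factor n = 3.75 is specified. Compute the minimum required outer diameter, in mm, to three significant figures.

τ_allow = 365/3.75 = 97.33 MPa.
For a hollow shaft τ = 16T/[πd_o³(1−k⁴)] with k = 0.51, so 1−k⁴ = 0.9323.
d_o³ = 16T/[π τ_allow (1−k⁴)] = 16×4.8500×10^7/(π×97.33×0.9323) = 2.722×10^6 mm³.
d_o = 139.6 mm.

d_o = 140 mm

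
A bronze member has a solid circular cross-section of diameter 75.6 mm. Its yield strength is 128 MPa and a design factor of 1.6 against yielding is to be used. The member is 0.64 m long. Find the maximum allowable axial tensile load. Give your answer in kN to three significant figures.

F_allow = 359 kN

σ_allow = 128/1.6 = 80.00 MPa.
A = πd²/4 = π×75.6²/4 = 4489 mm².
F_allow = σ_allow × A = 80.00×4489 = 359100 N.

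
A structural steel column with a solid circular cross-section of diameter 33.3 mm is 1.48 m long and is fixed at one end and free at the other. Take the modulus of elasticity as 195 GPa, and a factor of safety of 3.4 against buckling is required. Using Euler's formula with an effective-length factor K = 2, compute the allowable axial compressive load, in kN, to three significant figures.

I = πd⁴/64 = π×33.3⁴/64 = 60360 mm⁴.
Effective length L_e = KL = 2×1.48 m = 2960 mm.
Euler critical load P_cr = π²EI/L_e² = π²×195000×60360/2960² = 13260 N.
P_allow = P_cr/n = 13260/3.4 = 3900 N.

P_allow = 3.90 kN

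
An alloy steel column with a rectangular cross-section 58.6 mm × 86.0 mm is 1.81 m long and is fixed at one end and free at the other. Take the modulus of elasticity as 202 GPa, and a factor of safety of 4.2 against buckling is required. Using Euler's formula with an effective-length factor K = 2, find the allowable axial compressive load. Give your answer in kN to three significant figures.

Buckling occurs about the weak axis: I_min = h·b³/12 = 86.0×58.6³/12 = 1.442×10^6 mm⁴ (b = 58.6 mm is the smaller dimension).
Effective length L_e = KL = 2×1.81 m = 3620 mm.
Euler critical load P_cr = π²EI/L_e² = π²×202000×1.442×10^6/3620² = 219400 N.
P_allow = P_cr/n = 219400/4.2 = 52240 N.

P_allow = 52.2 kN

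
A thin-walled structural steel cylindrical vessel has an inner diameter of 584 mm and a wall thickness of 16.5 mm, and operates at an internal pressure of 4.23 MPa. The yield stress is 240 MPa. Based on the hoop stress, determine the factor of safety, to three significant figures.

n = 3.21

σ_h = pD/(2t) = 4.23×584/(2×16.5) = 74.86 MPa.
n = 240/74.86 = 3.206.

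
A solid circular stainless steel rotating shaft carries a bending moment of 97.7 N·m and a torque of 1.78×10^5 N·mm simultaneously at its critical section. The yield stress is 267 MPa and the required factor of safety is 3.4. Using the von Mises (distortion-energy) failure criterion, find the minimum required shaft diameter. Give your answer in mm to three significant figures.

σ_allow = σ_y/n = 267/3.4 = 78.53 MPa.
For a solid shaft σ_b = 32M/(πd³) and τ = 16T/(πd³), so the von Mises stress is σ' = (16/πd³)·√(4M²+3T²).
√(4M²+3T²) = √(4×(97700)² + 3×(178000)²) = 365000 N·mm.
d³ = 16×365000/(π×78.53) = 23670 mm³.
d = 28.71 mm.

d = 28.7 mm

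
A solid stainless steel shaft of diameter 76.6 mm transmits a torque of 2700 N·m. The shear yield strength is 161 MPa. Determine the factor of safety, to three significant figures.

n = 5.26

τ = 16T/(πd³) = 16×2700000/(π×76.6³) = 30.59 MPa.
n = τ_limit/τ = 161/30.59 = 5.262.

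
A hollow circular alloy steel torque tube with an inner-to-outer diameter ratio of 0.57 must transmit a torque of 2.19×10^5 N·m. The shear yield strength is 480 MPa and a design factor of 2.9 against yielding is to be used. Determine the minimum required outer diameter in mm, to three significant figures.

τ_allow = 480/2.9 = 165.5 MPa.
For a hollow shaft τ = 16T/[πd_o³(1−k⁴)] with k = 0.57, so 1−k⁴ = 0.8944.
d_o³ = 16T/[π τ_allow (1−k⁴)] = 16×2.1900×10^8/(π×165.5×0.8944) = 7.534×10^6 mm³.
d_o = 196.0 mm.

d_o = 196 mm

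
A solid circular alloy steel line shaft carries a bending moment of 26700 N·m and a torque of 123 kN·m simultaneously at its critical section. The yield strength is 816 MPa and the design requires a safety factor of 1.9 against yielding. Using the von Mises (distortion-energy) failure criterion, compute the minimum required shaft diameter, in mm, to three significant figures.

σ_allow = σ_y/n = 816/1.9 = 429.5 MPa.
For a solid shaft σ_b = 32M/(πd³) and τ = 16T/(πd³), so the von Mises stress is σ' = (16/πd³)·√(4M²+3T²).
√(4M²+3T²) = √(4×(2.670×10^7)² + 3×(1.230×10^8)²) = 2.196×10^8 N·mm.
d³ = 16×2.196×10^8/(π×429.5) = 2.605×10^6 mm³.
d = 137.6 mm.

d = 138 mm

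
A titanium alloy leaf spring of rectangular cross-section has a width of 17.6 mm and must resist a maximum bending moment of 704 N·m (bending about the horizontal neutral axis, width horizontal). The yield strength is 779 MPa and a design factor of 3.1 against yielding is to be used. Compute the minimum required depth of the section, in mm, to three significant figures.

h = 30.9 mm

σ_allow = 779/3.1 = 251.3 MPa.
For a rectangular section σ = 6M/(bh²), so h² = 6M/(b σ_allow) = 6×704000/(17.6×251.3) = 955.1 mm².
h = 30.90 mm.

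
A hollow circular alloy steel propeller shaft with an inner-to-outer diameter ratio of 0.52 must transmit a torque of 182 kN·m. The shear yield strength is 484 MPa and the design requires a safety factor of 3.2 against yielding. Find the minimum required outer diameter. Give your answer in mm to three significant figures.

τ_allow = 484/3.2 = 151.2 MPa.
For a hollow shaft τ = 16T/[πd_o³(1−k⁴)] with k = 0.52, so 1−k⁴ = 0.9269.
d_o³ = 16T/[π τ_allow (1−k⁴)] = 16×1.8200×10^8/(π×151.2×0.9269) = 6.612×10^6 mm³.
d_o = 187.7 mm.

d_o = 188 mm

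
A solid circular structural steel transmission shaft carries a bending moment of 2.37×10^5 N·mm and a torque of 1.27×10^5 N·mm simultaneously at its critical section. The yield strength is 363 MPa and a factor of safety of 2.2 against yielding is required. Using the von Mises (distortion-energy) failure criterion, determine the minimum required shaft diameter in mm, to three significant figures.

d = 25.3 mm

σ_allow = σ_y/n = 363/2.2 = 165.0 MPa.
For a solid shaft σ_b = 32M/(πd³) and τ = 16T/(πd³), so the von Mises stress is σ' = (16/πd³)·√(4M²+3T²).
√(4M²+3T²) = √(4×(237000)² + 3×(127000)²) = 522600 N·mm.
d³ = 16×522600/(π×165.0) = 16130 mm³.
d = 25.27 mm.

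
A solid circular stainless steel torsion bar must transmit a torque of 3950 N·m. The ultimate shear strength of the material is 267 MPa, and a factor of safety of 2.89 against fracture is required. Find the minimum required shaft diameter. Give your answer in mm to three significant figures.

d = 60.2 mm

Allowable shear stress τ_allow = 267/2.89 = 92.39 MPa.
For a solid shaft τ = 16T/(πd³), so d³ = 16T/(π τ_allow) = 16×3950000/(π×92.39) = 217700 mm³.
d = (217700)^(1/3) = 60.16 mm.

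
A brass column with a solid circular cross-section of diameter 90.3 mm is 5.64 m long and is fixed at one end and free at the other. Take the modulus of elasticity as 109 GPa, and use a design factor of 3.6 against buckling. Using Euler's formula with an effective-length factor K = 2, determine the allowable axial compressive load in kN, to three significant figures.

P_allow = 7.67 kN

I = πd⁴/64 = π×90.3⁴/64 = 3.264×10^6 mm⁴.
Effective length L_e = KL = 2×5.64 m = 11280 mm.
Euler critical load P_cr = π²EI/L_e² = π²×109000×3.264×10^6/11280² = 27590 N.
P_allow = P_cr/n = 27590/3.6 = 7665 N.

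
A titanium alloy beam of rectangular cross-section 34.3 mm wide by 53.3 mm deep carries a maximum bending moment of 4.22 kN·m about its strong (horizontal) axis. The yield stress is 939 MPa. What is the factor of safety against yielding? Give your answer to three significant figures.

n = 3.61

Section modulus S = bh²/6 = 34.3×53.3²/6 = 16240 mm³.
σ = M/S = 4220000/16240 = 259.8 MPa.
n = 939/259.8 = 3.614.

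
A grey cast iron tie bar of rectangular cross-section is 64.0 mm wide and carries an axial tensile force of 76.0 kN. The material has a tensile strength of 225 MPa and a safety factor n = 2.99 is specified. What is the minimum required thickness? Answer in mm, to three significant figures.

σ_allow = 225/2.99 = 75.25 MPa.
Required area A = F/σ_allow = 76000/75.25 = 1010 mm².
t = A/w = 1010/64.0 = 15.78 mm.

t = 15.8 mm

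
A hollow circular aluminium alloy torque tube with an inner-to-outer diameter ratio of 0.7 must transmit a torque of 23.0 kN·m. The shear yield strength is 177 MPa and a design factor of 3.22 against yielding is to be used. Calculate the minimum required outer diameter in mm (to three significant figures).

d_o = 141 mm

τ_allow = 177/3.22 = 54.97 MPa.
For a hollow shaft τ = 16T/[πd_o³(1−k⁴)] with k = 0.7, so 1−k⁴ = 0.7599.
d_o³ = 16T/[π τ_allow (1−k⁴)] = 16×2.3000×10^7/(π×54.97×0.7599) = 2.804×10^6 mm³.
d_o = 141.0 mm.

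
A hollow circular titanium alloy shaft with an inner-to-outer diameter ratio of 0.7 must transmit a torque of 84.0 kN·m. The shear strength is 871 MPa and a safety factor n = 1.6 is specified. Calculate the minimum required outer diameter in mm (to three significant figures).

d_o = 101 mm

τ_allow = 871/1.6 = 544.4 MPa.
For a hollow shaft τ = 16T/[πd_o³(1−k⁴)] with k = 0.7, so 1−k⁴ = 0.7599.
d_o³ = 16T/[π τ_allow (1−k⁴)] = 16×8.4000×10^7/(π×544.4×0.7599) = 1.034×10^6 mm³.
d_o = 101.1 mm.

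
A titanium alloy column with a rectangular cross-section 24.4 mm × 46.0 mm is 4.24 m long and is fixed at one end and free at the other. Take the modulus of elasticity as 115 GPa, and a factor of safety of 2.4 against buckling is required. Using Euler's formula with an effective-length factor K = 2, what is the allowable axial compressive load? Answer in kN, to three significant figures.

Buckling occurs about the weak axis: I_min = h·b³/12 = 46.0×24.4³/12 = 55690 mm⁴ (b = 24.4 mm is the smaller dimension).
Effective length L_e = KL = 2×4.24 m = 8480 mm.
Euler critical load P_cr = π²EI/L_e² = π²×115000×55690/8480² = 878.9 N.
P_allow = P_cr/n = 878.9/2.4 = 366.2 N.

P_allow = 0.366 kN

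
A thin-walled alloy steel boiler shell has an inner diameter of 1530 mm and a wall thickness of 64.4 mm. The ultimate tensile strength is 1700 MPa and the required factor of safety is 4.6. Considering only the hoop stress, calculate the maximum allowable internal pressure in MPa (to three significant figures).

σ_allow = 1700/4.6 = 369.6 MPa.
σ_h = pD/(2t) → p_allow = 2σ_allow t/D = 2×369.6×64.4/1530 = 31.11 MPa.

p_allow = 31.1 MPa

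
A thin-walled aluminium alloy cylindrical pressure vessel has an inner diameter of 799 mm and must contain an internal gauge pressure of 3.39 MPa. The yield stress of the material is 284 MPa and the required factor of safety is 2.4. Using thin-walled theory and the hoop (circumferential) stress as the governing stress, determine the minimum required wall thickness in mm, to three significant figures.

σ_allow = 284/2.4 = 118.3 MPa.
Hoop stress σ_h = pD/(2t), so t = pD/(2σ_allow) = 3.39×799/(2×118.3) = 11.44 mm.

t = 11.4 mm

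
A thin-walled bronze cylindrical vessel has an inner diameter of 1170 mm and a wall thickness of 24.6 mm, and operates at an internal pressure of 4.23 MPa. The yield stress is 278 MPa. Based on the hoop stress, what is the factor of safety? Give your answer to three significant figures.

n = 2.76

σ_h = pD/(2t) = 4.23×1170/(2×24.6) = 100.6 MPa.
n = 278/100.6 = 2.764.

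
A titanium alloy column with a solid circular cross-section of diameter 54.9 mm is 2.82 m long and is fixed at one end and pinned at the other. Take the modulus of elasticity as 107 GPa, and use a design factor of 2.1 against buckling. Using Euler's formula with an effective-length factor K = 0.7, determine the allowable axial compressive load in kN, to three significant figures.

P_allow = 57.5 kN

I = πd⁴/64 = π×54.9⁴/64 = 445900 mm⁴.
Effective length L_e = KL = 0.7×2.82 m = 1974 mm.
Euler critical load P_cr = π²EI/L_e² = π²×107000×445900/1974² = 120900 N.
P_allow = P_cr/n = 120900/2.1 = 57550 N.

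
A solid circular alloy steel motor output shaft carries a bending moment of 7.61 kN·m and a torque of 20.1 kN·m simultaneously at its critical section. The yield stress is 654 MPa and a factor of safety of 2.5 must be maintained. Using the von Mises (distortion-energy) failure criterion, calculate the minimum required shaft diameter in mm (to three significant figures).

d = 90.4 mm

σ_allow = σ_y/n = 654/2.5 = 261.6 MPa.
For a solid shaft σ_b = 32M/(πd³) and τ = 16T/(πd³), so the von Mises stress is σ' = (16/πd³)·√(4M²+3T²).
√(4M²+3T²) = √(4×(7.610×10^6)² + 3×(2.010×10^7)²) = 3.800×10^7 N·mm.
d³ = 16×3.800×10^7/(π×261.6) = 739700 mm³.
d = 90.44 mm.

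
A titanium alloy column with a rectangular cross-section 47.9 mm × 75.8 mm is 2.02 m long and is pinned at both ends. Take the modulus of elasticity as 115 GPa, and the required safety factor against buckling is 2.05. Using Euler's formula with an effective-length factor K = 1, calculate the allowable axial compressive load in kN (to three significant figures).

Buckling occurs about the weak axis: I_min = h·b³/12 = 75.8×47.9³/12 = 694200 mm⁴ (b = 47.9 mm is the smaller dimension).
Effective length L_e = KL = 1×2.02 m = 2020 mm.
Euler critical load P_cr = π²EI/L_e² = π²×115000×694200/2020² = 193100 N.
P_allow = P_cr/n = 193100/2.05 = 94200 N.

P_allow = 94.2 kN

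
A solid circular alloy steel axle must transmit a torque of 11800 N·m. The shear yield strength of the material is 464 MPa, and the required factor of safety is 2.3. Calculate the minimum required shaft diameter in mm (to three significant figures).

d = 66.8 mm

Allowable shear stress τ_allow = 464/2.3 = 201.7 MPa.
For a solid shaft τ = 16T/(πd³), so d³ = 16T/(π τ_allow) = 16×1.1800×10^7/(π×201.7) = 297900 mm³.
d = (297900)^(1/3) = 66.79 mm.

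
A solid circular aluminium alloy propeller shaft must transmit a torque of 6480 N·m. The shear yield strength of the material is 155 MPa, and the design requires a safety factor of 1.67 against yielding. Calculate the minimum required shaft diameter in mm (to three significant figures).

Allowable shear stress τ_allow = 155/1.67 = 92.81 MPa.
For a solid shaft τ = 16T/(πd³), so d³ = 16T/(π τ_allow) = 16×6480000/(π×92.81) = 355600 mm³.
d = (355600)^(1/3) = 70.85 mm.

d = 70.8 mm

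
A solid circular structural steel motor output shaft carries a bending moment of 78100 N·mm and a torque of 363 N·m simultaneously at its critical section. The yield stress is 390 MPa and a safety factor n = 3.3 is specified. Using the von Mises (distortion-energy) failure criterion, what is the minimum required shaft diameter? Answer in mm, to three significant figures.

d = 30.3 mm

σ_allow = σ_y/n = 390/3.3 = 118.2 MPa.
For a solid shaft σ_b = 32M/(πd³) and τ = 16T/(πd³), so the von Mises stress is σ' = (16/πd³)·√(4M²+3T²).
√(4M²+3T²) = √(4×(78100)² + 3×(363000)²) = 647800 N·mm.
d³ = 16×647800/(π×118.2) = 27920 mm³.
d = 30.34 mm.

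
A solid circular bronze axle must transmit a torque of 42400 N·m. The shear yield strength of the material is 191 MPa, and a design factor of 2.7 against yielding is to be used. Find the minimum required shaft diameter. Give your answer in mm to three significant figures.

Allowable shear stress τ_allow = 191/2.7 = 70.74 MPa.
For a solid shaft τ = 16T/(πd³), so d³ = 16T/(π τ_allow) = 16×4.2400×10^7/(π×70.74) = 3.053×10^6 mm³.
d = (3.053×10^6)^(1/3) = 145.1 mm.

d = 145 mm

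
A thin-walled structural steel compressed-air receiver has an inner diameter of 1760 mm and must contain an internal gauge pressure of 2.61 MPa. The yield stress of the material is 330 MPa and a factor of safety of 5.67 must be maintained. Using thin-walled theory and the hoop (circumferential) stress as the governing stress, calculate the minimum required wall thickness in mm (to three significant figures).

σ_allow = 330/5.67 = 58.20 MPa.
Hoop stress σ_h = pD/(2t), so t = pD/(2σ_allow) = 2.61×1760/(2×58.20) = 39.46 mm.

t = 39.5 mm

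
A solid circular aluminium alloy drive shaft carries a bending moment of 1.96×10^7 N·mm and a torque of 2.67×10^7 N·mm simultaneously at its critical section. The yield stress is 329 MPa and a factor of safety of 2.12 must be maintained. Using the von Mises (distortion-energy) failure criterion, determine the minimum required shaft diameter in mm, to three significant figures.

d = 126 mm

σ_allow = σ_y/n = 329/2.12 = 155.2 MPa.
For a solid shaft σ_b = 32M/(πd³) and τ = 16T/(πd³), so the von Mises stress is σ' = (16/πd³)·√(4M²+3T²).
√(4M²+3T²) = √(4×(1.960×10^7)² + 3×(2.670×10^7)²) = 6.062×10^7 N·mm.
d³ = 16×6.062×10^7/(π×155.2) = 1.990×10^6 mm³.
d = 125.8 mm.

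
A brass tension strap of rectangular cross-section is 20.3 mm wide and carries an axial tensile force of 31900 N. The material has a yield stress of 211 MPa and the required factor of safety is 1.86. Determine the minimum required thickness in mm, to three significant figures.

t = 13.9 mm

σ_allow = 211/1.86 = 113.4 MPa.
Required area A = F/σ_allow = 31900/113.4 = 281.2 mm².
t = A/w = 281.2/20.3 = 13.85 mm.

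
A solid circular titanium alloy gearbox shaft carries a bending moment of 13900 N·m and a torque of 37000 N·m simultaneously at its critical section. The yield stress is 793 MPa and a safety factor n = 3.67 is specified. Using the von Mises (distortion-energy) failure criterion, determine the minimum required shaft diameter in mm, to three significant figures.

d = 118 mm

σ_allow = σ_y/n = 793/3.67 = 216.1 MPa.
For a solid shaft σ_b = 32M/(πd³) and τ = 16T/(πd³), so the von Mises stress is σ' = (16/πd³)·√(4M²+3T²).
√(4M²+3T²) = √(4×(1.390×10^7)² + 3×(3.700×10^7)²) = 6.986×10^7 N·mm.
d³ = 16×6.986×10^7/(π×216.1) = 1.647×10^6 mm³.
d = 118.1 mm.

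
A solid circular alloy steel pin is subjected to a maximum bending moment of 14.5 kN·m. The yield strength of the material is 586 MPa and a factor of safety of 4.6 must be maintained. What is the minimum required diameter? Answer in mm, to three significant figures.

d = 105 mm

σ_allow = 586/4.6 = 127.4 MPa.
For a solid circular section σ = 32M/(πd³), so d³ = 32M/(π σ_allow) = 32×1.4500×10^7/(π×127.4) = 1.159×10^6 mm³.
d = 105.1 mm.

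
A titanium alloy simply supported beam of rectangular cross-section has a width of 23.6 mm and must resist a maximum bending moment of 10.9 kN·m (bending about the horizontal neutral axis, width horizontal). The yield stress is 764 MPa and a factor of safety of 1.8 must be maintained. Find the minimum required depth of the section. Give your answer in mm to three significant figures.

h = 80.8 mm

σ_allow = 764/1.8 = 424.4 MPa.
For a rectangular section σ = 6M/(bh²), so h² = 6M/(b σ_allow) = 6×1.0900×10^7/(23.6×424.4) = 6529 mm².
h = 80.80 mm.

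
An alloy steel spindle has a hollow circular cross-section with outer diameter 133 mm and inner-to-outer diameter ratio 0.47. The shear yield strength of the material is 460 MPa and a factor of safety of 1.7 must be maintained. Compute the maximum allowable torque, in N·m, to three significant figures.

T_allow = 1.19×10^5 N·m

τ_allow = 460/1.7 = 270.6 MPa.
For a hollow shaft T_allow = τ_allow·πd_o³(1−k⁴)/16 with 1−k⁴ = 0.9512, so πd_o³(1−k⁴)/16 = 439400 mm³.
T_allow = 270.6×439400 = 1.189×10^8 N·mm = 118900 N·m.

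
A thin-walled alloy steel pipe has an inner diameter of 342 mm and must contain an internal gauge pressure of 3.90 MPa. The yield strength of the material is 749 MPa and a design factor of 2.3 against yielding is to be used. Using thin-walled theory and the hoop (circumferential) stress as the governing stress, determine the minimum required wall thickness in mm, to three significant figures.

t = 2.05 mm

σ_allow = 749/2.3 = 325.7 MPa.
Hoop stress σ_h = pD/(2t), so t = pD/(2σ_allow) = 3.90×342/(2×325.7) = 2.048 mm.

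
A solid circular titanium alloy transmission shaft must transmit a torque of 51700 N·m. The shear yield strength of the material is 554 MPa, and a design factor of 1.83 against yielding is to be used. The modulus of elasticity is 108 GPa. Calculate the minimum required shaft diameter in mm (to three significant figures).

d = 95.5 mm

Allowable shear stress τ_allow = 554/1.83 = 302.7 MPa.
For a solid shaft τ = 16T/(πd³), so d³ = 16T/(π τ_allow) = 16×5.1700×10^7/(π×302.7) = 869800 mm³.
d = (869800)^(1/3) = 95.46 mm.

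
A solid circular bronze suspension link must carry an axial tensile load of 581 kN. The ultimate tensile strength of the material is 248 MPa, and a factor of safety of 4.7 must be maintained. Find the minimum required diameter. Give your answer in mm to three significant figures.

d = 118 mm

Allowable stress σ_allow = 248/4.7 = 52.77 MPa.
Required area A = F/σ_allow = 581000/52.77 = 11010 mm².
A = πd²/4 → d = √(4A/π) = 118.4 mm.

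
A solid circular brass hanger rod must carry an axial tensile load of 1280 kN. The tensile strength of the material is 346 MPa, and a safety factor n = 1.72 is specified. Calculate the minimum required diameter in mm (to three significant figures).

d = 90.0 mm

Allowable stress σ_allow = 346/1.72 = 201.2 MPa.
Required area A = F/σ_allow = 1280000/201.2 = 6363 mm².
A = πd²/4 → d = √(4A/π) = 90.01 mm.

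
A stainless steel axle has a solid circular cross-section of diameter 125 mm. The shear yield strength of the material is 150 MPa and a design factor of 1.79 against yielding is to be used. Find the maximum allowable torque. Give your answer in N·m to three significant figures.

τ_allow = 150/1.79 = 83.80 MPa.
For a solid shaft T_allow = τ_allow·πd³/16; πd³/16 = π×125³/16 = 383500 mm³.
T_allow = 83.80×383500 = 3.214×10^7 N·mm = 32140 N·m.

T_allow = 32100 N·m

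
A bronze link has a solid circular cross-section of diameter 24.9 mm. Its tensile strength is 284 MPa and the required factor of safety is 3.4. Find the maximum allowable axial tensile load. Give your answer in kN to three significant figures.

F_allow = 40.7 kN

σ_allow = 284/3.4 = 83.53 MPa.
A = πd²/4 = π×24.9²/4 = 487.0 mm².
F_allow = σ_allow × A = 83.53×487.0 = 40680 N.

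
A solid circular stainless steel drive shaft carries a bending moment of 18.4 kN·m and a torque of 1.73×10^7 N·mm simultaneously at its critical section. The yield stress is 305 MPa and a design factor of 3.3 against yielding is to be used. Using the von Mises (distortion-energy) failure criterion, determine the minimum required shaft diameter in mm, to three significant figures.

σ_allow = σ_y/n = 305/3.3 = 92.42 MPa.
For a solid shaft σ_b = 32M/(πd³) and τ = 16T/(πd³), so the von Mises stress is σ' = (16/πd³)·√(4M²+3T²).
√(4M²+3T²) = √(4×(1.840×10^7)² + 3×(1.730×10^7)²) = 4.746×10^7 N·mm.
d³ = 16×4.746×10^7/(π×92.42) = 2.615×10^6 mm³.
d = 137.8 mm.

d = 138 mm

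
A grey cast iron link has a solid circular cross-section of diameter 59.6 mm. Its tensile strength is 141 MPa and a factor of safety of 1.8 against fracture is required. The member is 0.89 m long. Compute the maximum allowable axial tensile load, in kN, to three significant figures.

F_allow = 219 kN

σ_allow = 141/1.8 = 78.33 MPa.
A = πd²/4 = π×59.6²/4 = 2790 mm².
F_allow = σ_allow × A = 78.33×2790 = 218500 N.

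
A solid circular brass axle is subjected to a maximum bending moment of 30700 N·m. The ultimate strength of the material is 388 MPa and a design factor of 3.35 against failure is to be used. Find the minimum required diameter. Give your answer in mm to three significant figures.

σ_allow = 388/3.35 = 115.8 MPa.
For a solid circular section σ = 32M/(πd³), so d³ = 32M/(π σ_allow) = 32×3.0700×10^7/(π×115.8) = 2.700×10^6 mm³.
d = 139.2 mm.

d = 139 mm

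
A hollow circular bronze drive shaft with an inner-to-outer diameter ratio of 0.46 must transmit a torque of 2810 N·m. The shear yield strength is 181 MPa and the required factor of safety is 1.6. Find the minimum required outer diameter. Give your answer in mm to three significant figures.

τ_allow = 181/1.6 = 113.1 MPa.
For a hollow shaft τ = 16T/[πd_o³(1−k⁴)] with k = 0.46, so 1−k⁴ = 0.9552.
d_o³ = 16T/[π τ_allow (1−k⁴)] = 16×2810000/(π×113.1×0.9552) = 132400 mm³.
d_o = 50.97 mm.

d_o = 51.0 mm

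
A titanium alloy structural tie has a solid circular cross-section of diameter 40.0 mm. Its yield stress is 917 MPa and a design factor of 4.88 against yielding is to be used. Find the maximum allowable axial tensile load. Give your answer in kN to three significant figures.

F_allow = 236 kN

σ_allow = 917/4.88 = 187.9 MPa.
A = πd²/4 = π×40.0²/4 = 1257 mm².
F_allow = σ_allow × A = 187.9×1257 = 236100 N.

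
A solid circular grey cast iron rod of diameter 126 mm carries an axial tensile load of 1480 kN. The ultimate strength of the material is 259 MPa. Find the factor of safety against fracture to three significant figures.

A = πd²/4 = 12470 mm².
σ = F/A = 1480000/12470 = 118.7 MPa.
n = 259/118.7 = 2.182.

n = 2.18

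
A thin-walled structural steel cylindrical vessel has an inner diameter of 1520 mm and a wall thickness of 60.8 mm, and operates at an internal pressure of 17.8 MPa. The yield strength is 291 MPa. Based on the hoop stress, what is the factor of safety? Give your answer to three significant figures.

n = 1.31

σ_h = pD/(2t) = 17.8×1520/(2×60.8) = 222.5 MPa.
n = 291/222.5 = 1.308.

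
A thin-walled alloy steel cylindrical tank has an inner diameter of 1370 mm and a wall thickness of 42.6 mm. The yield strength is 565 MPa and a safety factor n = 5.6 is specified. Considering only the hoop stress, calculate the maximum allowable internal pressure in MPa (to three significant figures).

σ_allow = 565/5.6 = 100.9 MPa.
σ_h = pD/(2t) → p_allow = 2σ_allow t/D = 2×100.9×42.6/1370 = 6.275 MPa.

p_allow = 6.27 MPa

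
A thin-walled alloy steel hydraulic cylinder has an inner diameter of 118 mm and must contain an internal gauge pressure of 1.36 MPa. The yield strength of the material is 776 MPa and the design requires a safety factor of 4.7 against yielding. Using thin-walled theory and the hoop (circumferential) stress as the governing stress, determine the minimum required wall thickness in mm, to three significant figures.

t = 0.486 mm

σ_allow = 776/4.7 = 165.1 MPa.
Hoop stress σ_h = pD/(2t), so t = pD/(2σ_allow) = 1.36×118/(2×165.1) = 0.4860 mm.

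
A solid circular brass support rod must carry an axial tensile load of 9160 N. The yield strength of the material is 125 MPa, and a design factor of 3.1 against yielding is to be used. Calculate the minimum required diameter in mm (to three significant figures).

Allowable stress σ_allow = 125/3.1 = 40.32 MPa.
Required area A = F/σ_allow = 9160.0/40.32 = 227.2 mm².
A = πd²/4 → d = √(4A/π) = 17.01 mm.

d = 17.0 mm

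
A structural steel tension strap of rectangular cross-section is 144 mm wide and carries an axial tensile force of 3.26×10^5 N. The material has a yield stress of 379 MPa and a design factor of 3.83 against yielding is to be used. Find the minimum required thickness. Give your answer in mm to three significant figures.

σ_allow = 379/3.83 = 98.96 MPa.
Required area A = F/σ_allow = 326000/98.96 = 3294 mm².
t = A/w = 3294/144 = 22.88 mm.

t = 22.9 mm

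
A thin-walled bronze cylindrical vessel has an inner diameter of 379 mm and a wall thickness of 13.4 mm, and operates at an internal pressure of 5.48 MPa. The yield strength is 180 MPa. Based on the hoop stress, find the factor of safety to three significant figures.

σ_h = pD/(2t) = 5.48×379/(2×13.4) = 77.50 MPa.
n = 180/77.50 = 2.323.

n = 2.32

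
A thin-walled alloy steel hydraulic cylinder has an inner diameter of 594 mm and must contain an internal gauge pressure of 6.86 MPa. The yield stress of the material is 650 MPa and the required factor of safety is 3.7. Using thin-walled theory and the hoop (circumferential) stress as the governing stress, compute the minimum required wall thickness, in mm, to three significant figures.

σ_allow = 650/3.7 = 175.7 MPa.
Hoop stress σ_h = pD/(2t), so t = pD/(2σ_allow) = 6.86×594/(2×175.7) = 11.60 mm.

t = 11.6 mm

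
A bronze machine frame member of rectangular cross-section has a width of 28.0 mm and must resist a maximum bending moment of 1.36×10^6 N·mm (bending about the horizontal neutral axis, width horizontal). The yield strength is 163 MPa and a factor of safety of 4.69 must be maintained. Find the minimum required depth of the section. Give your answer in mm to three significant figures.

σ_allow = 163/4.69 = 34.75 MPa.
For a rectangular section σ = 6M/(bh²), so h² = 6M/(b σ_allow) = 6×1360000/(28.0×34.75) = 8385 mm².
h = 91.57 mm.

h = 91.6 mm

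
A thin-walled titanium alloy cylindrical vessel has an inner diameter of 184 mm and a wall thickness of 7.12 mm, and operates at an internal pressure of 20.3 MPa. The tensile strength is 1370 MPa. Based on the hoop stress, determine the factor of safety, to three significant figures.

σ_h = pD/(2t) = 20.3×184/(2×7.12) = 262.3 MPa.
n = 1370/262.3 = 5.223.

n = 5.22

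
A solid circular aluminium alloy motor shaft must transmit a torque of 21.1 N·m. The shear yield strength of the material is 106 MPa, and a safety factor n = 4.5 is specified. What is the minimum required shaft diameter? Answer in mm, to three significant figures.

Allowable shear stress τ_allow = 106/4.5 = 23.56 MPa.
For a solid shaft τ = 16T/(πd³), so d³ = 16T/(π τ_allow) = 16×21100/(π×23.56) = 4562 mm³.
d = (4562)^(1/3) = 16.59 mm.

d = 16.6 mm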